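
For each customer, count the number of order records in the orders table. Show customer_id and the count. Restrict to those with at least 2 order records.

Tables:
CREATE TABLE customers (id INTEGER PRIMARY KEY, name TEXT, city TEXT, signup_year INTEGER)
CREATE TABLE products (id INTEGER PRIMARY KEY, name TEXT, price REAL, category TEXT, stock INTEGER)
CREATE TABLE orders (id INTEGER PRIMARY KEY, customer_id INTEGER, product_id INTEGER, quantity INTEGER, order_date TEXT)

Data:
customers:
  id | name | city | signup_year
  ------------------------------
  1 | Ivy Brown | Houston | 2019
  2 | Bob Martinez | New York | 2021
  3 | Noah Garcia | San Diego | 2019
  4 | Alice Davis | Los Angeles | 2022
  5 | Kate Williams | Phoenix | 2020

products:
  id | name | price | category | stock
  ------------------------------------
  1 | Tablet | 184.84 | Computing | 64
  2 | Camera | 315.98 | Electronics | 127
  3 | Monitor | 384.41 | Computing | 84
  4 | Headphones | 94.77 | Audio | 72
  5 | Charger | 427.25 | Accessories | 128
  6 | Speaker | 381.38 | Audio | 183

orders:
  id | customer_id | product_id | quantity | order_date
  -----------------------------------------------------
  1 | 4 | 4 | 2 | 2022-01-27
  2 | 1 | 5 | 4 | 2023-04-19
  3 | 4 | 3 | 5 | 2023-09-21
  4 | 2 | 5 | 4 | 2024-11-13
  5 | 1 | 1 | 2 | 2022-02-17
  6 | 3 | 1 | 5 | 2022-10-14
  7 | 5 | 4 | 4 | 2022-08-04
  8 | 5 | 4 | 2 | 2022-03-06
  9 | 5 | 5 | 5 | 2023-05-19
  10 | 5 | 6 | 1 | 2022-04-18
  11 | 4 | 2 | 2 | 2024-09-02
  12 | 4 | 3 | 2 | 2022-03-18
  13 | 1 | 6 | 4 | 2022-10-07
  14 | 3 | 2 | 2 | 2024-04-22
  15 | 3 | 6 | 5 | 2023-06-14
SELECT customer_id, COUNT(*) AS order_count FROM orders GROUP BY customer_id HAVING COUNT(*) >= 2

Execution result:
customer_id | order_count
1 | 3
3 | 3
4 | 4
5 | 4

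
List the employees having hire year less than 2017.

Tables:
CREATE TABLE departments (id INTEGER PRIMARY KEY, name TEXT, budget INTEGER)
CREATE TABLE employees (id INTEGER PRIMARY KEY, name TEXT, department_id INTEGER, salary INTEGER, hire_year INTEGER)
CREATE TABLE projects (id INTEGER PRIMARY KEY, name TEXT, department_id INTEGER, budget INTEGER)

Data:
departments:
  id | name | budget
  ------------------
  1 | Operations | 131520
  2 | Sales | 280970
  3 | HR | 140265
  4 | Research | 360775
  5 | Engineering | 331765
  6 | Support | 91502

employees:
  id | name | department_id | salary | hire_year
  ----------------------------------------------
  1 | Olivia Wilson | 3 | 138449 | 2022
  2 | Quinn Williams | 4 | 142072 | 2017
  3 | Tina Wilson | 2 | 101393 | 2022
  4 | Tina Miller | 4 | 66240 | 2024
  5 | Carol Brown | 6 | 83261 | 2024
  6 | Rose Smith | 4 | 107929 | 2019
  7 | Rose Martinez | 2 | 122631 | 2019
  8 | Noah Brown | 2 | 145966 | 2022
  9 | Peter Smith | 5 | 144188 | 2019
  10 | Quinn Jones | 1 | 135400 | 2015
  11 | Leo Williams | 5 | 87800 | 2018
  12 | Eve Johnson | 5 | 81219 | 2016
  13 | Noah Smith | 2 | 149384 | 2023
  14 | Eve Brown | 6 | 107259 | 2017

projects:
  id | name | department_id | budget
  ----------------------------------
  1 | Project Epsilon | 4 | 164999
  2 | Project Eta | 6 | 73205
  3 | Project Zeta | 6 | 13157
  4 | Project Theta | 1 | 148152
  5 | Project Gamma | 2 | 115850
SELECT name, hire_year FROM employees WHERE hire_year < 2017

Execution result:
name | hire_year
Quinn Jones | 2015
Eve Johnson | 2016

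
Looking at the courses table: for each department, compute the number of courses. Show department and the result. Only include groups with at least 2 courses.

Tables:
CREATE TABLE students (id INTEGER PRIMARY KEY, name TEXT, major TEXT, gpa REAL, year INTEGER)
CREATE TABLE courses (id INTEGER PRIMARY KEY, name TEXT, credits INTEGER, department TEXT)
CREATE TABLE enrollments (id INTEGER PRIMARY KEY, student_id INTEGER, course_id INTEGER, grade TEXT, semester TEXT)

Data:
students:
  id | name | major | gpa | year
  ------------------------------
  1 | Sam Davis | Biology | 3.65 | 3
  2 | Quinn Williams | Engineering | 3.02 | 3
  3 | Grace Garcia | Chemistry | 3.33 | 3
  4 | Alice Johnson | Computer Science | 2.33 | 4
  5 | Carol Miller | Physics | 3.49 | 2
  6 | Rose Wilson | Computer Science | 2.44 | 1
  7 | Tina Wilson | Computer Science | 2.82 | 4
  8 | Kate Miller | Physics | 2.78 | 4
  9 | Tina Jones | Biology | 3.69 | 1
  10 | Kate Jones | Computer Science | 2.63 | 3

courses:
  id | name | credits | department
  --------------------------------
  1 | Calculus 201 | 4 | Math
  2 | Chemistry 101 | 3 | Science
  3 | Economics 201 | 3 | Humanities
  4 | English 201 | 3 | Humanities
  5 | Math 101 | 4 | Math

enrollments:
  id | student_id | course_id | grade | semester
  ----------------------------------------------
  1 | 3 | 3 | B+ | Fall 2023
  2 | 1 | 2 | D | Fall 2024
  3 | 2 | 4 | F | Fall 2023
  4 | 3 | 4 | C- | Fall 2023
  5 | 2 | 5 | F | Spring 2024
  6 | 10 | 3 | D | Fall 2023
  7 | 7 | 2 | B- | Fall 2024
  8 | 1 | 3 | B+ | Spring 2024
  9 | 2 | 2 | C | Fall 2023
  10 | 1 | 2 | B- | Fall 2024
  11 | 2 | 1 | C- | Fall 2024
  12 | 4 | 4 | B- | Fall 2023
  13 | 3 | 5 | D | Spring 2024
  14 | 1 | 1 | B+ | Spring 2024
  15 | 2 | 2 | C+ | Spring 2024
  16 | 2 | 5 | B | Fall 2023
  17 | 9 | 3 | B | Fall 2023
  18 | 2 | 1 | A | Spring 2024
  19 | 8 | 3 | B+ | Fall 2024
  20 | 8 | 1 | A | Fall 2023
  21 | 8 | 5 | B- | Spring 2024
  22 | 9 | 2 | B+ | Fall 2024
SELECT department, COUNT(*) AS n FROM courses GROUP BY department HAVING COUNT(*) >= 2

Execution result:
department | n
Humanities | 2
Math | 2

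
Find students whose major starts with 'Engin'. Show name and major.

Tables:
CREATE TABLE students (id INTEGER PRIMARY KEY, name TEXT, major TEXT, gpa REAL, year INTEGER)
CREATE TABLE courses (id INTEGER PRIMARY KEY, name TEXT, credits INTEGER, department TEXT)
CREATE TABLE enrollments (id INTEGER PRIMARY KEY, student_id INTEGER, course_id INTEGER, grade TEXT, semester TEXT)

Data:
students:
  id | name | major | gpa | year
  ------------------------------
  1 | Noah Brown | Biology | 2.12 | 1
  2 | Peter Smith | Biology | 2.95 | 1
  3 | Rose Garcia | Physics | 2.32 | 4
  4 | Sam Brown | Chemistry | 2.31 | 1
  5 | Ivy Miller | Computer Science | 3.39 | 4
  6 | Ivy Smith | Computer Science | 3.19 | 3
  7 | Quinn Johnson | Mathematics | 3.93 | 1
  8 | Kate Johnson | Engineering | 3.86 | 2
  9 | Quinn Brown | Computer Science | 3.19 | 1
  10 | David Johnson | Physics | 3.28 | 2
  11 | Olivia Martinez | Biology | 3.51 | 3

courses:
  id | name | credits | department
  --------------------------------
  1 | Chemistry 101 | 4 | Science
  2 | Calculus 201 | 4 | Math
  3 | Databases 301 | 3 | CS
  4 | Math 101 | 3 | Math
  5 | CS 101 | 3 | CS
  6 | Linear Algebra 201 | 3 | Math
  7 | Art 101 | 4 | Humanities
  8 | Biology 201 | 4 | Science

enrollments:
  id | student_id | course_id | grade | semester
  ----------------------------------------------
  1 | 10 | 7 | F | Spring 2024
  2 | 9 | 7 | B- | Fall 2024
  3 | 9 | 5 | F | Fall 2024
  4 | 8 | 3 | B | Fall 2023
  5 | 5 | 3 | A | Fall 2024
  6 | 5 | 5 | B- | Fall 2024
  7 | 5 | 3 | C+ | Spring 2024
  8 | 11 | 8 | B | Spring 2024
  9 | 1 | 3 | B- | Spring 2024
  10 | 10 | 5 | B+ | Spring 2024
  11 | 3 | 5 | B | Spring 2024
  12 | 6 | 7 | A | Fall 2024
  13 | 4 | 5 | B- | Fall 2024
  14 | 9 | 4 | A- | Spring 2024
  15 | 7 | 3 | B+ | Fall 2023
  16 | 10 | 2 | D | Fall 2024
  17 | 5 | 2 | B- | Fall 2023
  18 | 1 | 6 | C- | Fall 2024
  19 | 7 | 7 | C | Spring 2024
SELECT name, major FROM students WHERE major LIKE 'Engin%'

Execution result:
name | major
Kate Johnson | Engineering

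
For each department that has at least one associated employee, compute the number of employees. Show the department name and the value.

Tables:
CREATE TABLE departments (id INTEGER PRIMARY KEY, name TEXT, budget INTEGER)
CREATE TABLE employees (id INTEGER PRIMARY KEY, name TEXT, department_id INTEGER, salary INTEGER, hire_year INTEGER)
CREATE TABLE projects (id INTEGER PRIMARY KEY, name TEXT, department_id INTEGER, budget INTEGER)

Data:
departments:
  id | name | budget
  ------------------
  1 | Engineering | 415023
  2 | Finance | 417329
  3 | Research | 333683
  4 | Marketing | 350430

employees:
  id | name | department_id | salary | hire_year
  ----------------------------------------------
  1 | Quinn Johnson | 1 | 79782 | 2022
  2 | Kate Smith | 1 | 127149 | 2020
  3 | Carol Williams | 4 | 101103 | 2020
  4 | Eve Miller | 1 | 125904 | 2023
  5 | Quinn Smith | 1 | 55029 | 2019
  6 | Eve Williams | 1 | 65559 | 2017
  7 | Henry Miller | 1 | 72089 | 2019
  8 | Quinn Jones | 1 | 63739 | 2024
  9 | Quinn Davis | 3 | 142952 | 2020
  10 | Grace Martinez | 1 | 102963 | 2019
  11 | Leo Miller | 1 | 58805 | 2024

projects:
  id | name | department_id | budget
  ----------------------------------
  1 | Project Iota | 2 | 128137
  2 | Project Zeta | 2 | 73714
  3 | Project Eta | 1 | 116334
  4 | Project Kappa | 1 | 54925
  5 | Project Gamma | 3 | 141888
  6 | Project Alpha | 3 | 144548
SELECT p.name, COUNT(*) AS n FROM employees c JOIN departments p ON c.department_id = p.id GROUP BY p.id, p.name

Execution result:
name | n
Engineering | 9
Research | 1
Marketing | 1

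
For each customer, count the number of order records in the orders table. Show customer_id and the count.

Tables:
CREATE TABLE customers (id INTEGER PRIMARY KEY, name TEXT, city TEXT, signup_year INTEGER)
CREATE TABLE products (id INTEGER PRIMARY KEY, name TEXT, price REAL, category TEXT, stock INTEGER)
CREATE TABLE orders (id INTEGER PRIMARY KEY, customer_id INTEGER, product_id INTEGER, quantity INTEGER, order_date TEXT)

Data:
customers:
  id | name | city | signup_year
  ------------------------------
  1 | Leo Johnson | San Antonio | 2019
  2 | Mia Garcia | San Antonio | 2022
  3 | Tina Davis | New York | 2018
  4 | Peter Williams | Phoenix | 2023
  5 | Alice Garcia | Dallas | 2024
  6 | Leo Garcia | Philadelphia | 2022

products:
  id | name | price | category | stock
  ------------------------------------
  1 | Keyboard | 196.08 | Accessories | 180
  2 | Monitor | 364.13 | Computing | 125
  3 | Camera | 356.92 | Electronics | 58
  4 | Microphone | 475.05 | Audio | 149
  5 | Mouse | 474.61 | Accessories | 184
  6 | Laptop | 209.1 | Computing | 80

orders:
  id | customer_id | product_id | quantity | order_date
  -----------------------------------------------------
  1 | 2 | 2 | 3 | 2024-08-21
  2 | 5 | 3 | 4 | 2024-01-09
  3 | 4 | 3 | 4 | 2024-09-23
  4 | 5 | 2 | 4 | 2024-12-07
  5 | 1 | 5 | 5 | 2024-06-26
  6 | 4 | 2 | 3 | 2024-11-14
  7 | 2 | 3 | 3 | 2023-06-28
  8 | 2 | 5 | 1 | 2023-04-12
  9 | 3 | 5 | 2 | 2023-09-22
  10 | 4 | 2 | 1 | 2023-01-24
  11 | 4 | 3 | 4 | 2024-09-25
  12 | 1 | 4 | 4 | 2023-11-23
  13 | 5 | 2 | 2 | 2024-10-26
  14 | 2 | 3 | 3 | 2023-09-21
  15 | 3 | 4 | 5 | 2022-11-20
SELECT customer_id, COUNT(*) AS order_count FROM orders GROUP BY customer_id

Execution result:
customer_id | order_count
1 | 2
2 | 4
3 | 2
4 | 4
5 | 3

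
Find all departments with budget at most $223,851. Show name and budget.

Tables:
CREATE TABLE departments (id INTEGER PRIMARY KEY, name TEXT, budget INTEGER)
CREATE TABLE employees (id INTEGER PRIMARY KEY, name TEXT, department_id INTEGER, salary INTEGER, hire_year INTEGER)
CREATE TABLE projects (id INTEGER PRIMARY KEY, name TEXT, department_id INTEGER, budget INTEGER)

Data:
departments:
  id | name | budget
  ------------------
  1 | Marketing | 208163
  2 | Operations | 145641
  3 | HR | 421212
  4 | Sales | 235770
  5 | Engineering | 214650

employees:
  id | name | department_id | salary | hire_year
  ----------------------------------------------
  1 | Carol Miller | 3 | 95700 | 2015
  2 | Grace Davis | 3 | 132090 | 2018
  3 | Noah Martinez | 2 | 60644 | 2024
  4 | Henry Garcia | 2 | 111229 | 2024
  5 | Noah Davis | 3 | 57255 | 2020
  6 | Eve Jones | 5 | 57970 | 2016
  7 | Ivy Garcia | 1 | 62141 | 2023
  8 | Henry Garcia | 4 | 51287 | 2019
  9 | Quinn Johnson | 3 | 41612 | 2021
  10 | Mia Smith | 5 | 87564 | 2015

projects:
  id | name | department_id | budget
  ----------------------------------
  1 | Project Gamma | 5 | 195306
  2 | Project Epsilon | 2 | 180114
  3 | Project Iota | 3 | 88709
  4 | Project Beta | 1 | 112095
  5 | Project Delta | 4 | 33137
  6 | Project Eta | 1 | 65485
SELECT name, budget FROM departments WHERE budget <= 223851

Execution result:
name | budget
Marketing | 208163
Operations | 145641
Engineering | 214650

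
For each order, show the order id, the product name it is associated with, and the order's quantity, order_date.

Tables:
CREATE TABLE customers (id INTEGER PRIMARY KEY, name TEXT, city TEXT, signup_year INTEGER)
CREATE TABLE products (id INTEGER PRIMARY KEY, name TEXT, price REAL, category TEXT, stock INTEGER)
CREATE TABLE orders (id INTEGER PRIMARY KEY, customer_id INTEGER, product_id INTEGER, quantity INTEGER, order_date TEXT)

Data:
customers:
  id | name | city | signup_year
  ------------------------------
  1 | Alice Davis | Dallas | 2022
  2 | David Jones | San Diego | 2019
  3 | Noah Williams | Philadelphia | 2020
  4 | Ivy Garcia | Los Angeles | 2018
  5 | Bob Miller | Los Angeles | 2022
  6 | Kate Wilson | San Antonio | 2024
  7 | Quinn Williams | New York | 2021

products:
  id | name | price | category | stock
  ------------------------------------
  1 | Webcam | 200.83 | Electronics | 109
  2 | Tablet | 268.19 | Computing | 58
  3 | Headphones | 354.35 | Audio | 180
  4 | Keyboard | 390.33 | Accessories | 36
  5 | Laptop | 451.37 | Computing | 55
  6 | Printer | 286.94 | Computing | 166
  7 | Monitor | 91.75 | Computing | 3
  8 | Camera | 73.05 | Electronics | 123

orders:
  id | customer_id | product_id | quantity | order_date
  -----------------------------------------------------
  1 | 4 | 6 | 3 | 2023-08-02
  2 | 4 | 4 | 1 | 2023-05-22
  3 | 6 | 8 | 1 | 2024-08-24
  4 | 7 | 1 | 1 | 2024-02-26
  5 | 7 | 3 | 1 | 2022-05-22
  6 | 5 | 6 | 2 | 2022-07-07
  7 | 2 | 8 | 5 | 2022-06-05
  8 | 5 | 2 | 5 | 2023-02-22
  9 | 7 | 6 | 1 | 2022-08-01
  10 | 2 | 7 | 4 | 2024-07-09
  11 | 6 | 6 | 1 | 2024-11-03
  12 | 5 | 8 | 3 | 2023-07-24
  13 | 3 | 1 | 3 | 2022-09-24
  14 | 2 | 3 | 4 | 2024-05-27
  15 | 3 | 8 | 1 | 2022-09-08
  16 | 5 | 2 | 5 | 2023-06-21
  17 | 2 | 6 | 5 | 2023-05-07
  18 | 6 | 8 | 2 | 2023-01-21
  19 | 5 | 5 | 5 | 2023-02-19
SELECT c.id, p.name AS product, c.quantity, c.order_date FROM orders c JOIN products p ON c.product_id = p.id

Execution result:
id | product | quantity | order_date
1 | Printer | 3 | 2023-08-02
2 | Keyboard | 1 | 2023-05-22
3 | Camera | 1 | 2024-08-24
4 | Webcam | 1 | 2024-02-26
5 | Headphones | 1 | 2022-05-22
6 | Printer | 2 | 2022-07-07
7 | Camera | 5 | 2022-06-05
8 | Tablet | 5 | 2023-02-22
9 | Printer | 1 | 2022-08-01
10 | Monitor | 4 | 2024-07-09
11 | Printer | 1 | 2024-11-03
12 | Camera | 3 | 2023-07-24
13 | Webcam | 3 | 2022-09-24
14 | Headphones | 4 | 2024-05-27
15 | Camera | 1 | 2022-09-08
16 | Tablet | 5 | 2023-06-21
17 | Printer | 5 | 2023-05-07
18 | Camera | 2 | 2023-01-21
19 | Laptop | 5 | 2023-02-19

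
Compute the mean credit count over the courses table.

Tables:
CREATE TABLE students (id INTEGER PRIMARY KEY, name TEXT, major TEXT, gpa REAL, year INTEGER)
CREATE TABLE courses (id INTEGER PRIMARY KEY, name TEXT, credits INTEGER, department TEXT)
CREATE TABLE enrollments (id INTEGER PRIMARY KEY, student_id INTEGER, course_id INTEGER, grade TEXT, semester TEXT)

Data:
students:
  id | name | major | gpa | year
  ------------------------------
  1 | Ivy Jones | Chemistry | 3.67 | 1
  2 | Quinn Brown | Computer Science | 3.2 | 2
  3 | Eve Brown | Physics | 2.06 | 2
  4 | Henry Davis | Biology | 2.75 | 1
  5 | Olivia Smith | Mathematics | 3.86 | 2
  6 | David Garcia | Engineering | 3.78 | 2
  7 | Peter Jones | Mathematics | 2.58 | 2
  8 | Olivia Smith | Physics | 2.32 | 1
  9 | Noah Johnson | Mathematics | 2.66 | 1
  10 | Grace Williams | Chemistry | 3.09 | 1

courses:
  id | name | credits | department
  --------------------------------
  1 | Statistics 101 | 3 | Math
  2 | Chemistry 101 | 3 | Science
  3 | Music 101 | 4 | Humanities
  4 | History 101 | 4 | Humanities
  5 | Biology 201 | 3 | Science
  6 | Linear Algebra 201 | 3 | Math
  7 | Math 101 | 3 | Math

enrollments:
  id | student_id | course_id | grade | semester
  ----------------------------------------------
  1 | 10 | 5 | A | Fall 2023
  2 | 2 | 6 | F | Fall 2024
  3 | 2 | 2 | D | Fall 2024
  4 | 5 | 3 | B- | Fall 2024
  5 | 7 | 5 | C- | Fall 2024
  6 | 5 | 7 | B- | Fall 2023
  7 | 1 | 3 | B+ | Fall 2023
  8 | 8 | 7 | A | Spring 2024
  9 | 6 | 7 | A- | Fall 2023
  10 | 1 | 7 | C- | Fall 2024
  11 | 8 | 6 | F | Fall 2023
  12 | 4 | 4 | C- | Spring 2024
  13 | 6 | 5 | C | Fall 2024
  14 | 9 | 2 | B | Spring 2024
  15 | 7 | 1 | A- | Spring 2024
SELECT AVG(credits) FROM courses

Execution result:
3.29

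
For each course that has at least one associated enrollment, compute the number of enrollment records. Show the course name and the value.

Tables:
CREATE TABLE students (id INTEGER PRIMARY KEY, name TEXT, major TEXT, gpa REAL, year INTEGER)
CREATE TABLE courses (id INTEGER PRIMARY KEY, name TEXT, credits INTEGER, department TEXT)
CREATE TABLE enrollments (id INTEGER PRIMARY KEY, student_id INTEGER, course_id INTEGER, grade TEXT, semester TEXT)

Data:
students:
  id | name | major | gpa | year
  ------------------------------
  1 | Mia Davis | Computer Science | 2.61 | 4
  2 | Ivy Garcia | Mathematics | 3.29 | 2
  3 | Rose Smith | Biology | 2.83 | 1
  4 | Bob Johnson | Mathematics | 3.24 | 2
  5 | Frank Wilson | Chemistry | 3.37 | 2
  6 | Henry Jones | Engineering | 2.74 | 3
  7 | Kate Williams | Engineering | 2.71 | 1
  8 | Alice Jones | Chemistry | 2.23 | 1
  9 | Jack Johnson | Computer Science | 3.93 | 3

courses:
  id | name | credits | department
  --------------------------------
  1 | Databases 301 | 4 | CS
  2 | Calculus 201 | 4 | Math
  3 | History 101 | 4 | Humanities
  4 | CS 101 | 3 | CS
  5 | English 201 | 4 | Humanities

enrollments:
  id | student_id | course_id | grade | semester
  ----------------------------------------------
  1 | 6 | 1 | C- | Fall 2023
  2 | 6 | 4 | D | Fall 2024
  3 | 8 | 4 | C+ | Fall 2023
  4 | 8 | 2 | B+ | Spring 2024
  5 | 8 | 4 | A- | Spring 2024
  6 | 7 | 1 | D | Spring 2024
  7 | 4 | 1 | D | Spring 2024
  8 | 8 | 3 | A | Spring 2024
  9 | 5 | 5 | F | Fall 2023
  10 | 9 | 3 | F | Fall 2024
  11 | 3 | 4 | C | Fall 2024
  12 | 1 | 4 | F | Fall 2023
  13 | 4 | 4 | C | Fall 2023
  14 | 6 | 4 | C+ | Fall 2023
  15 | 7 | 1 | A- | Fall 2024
SELECT p.name, COUNT(*) AS n FROM enrollments c JOIN courses p ON c.course_id = p.id GROUP BY p.id, p.name

Execution result:
name | n
Databases 301 | 4
Calculus 201 | 1
History 101 | 2
CS 101 | 7
English 201 | 1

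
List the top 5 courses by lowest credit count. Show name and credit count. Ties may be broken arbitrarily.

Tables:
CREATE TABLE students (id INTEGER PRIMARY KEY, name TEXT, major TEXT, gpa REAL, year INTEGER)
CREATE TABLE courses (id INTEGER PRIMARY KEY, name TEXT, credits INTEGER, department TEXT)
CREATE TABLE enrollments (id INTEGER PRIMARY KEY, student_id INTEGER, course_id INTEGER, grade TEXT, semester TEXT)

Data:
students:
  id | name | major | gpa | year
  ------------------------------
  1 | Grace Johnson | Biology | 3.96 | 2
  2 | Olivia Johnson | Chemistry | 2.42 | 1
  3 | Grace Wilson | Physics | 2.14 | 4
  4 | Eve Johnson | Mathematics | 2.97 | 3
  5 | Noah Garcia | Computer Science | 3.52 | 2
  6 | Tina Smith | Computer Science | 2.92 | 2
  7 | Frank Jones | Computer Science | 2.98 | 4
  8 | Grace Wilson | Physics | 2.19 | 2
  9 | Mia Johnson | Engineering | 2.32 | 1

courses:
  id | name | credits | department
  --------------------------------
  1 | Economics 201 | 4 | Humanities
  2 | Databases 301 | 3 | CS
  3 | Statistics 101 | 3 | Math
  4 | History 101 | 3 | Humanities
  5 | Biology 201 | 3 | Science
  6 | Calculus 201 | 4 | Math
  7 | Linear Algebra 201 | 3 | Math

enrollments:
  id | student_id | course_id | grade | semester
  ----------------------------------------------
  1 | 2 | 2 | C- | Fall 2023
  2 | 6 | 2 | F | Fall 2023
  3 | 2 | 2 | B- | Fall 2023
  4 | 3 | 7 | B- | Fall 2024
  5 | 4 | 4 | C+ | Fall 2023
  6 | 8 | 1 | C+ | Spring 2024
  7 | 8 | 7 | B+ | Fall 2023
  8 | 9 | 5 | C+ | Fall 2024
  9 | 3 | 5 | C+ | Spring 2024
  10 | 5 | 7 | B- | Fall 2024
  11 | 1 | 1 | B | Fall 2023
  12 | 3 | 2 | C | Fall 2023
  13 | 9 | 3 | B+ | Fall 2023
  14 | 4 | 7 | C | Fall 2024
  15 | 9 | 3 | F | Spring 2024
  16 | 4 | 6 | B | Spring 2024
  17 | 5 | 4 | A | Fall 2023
SELECT name, credits FROM courses ORDER BY credits ASC LIMIT 5

Execution result:
name | credits
Databases 301 | 3
Statistics 101 | 3
History 101 | 3
Biology 201 | 3
Linear Algebra 201 | 3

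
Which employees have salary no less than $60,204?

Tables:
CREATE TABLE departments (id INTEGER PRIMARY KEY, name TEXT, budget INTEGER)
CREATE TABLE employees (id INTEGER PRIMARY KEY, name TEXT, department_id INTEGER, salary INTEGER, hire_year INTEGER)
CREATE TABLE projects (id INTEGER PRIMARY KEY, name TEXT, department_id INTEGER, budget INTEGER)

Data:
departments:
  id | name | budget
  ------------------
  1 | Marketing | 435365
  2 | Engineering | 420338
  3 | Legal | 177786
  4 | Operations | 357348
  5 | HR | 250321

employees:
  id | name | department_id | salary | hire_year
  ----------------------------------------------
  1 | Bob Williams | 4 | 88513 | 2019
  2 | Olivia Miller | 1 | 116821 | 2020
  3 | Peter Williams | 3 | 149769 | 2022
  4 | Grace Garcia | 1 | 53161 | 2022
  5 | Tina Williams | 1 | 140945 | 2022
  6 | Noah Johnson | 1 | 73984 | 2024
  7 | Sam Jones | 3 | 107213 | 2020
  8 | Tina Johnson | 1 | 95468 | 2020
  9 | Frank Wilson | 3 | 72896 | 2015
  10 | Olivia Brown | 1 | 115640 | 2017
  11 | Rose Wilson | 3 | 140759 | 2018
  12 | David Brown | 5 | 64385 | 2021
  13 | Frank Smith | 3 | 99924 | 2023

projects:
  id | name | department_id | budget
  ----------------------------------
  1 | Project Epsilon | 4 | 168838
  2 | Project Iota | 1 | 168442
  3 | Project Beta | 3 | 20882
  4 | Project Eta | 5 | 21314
SELECT name, salary FROM employees WHERE salary >= 60204

Execution result:
name | salary
Bob Williams | 88513
Olivia Miller | 116821
Peter Williams | 149769
Tina Williams | 140945
Noah Johnson | 73984
Sam Jones | 107213
Tina Johnson | 95468
Frank Wilson | 72896
Olivia Brown | 115640
Rose Wilson | 140759
David Brown | 64385
Frank Smith | 99924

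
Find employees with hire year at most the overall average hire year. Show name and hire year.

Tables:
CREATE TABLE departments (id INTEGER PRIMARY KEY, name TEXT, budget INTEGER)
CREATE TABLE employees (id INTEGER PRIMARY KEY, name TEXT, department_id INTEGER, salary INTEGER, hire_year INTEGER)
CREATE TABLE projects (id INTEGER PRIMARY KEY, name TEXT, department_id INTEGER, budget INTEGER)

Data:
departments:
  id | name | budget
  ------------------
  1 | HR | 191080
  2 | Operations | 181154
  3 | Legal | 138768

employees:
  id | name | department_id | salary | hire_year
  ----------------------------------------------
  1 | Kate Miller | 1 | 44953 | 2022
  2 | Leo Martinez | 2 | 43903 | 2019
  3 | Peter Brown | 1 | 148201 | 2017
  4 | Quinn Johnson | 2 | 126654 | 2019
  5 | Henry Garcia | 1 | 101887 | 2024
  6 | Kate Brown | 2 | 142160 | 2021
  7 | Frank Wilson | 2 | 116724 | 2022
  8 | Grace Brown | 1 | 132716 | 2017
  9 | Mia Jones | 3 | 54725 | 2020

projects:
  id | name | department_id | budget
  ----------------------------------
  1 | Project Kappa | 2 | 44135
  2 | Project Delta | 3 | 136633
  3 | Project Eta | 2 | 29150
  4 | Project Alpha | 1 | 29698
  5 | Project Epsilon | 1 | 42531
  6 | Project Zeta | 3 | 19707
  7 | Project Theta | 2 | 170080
SELECT name, hire_year FROM employees WHERE hire_year <= (SELECT AVG(hire_year) FROM employees)

Execution result:
name | hire_year
Leo Martinez | 2019
Peter Brown | 2017
Quinn Johnson | 2019
Grace Brown | 2017
Mia Jones | 2020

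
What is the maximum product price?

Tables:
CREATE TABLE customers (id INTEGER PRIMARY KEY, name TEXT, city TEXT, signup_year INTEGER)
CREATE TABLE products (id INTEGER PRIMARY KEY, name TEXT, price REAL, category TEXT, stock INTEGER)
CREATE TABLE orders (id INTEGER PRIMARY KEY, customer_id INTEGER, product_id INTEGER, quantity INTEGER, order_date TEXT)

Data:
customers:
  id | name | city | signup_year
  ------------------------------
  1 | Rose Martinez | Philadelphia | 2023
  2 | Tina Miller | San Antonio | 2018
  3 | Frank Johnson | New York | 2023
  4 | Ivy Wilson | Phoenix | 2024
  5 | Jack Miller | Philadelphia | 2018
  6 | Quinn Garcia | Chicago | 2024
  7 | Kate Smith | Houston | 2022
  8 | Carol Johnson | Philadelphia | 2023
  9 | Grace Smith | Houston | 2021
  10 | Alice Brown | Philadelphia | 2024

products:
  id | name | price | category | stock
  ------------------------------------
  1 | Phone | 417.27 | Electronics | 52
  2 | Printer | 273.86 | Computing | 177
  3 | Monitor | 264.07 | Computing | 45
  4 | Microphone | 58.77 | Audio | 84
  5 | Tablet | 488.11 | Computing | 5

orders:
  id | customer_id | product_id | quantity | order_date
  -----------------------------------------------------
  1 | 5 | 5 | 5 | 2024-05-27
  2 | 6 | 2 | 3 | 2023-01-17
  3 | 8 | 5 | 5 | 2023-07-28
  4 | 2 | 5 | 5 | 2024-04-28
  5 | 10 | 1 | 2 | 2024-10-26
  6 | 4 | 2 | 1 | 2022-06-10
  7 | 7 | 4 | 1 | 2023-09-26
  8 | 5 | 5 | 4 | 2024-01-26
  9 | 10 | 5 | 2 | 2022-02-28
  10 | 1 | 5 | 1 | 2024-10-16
SELECT MAX(price) FROM products

Execution result:
488.11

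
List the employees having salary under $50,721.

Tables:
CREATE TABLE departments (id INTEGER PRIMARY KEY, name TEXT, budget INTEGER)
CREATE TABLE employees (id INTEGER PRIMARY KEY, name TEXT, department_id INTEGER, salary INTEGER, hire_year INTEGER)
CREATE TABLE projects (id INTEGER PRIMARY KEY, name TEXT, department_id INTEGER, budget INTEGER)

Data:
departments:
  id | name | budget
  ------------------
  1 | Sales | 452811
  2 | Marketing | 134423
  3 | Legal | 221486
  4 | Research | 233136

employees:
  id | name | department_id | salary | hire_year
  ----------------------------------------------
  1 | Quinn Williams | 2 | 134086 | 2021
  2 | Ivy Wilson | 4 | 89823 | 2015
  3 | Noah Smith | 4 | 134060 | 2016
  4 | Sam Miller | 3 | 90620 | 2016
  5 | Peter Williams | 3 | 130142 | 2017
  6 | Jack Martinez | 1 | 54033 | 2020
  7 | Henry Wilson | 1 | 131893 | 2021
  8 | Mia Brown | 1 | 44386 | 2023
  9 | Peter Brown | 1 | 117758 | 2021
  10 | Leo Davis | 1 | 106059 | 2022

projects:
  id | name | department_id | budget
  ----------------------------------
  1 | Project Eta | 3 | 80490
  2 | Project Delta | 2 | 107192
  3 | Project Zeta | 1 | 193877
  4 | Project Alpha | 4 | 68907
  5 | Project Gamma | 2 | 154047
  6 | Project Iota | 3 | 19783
SELECT name, salary FROM employees WHERE salary < 50721

Execution result:
name | salary
Mia Brown | 44386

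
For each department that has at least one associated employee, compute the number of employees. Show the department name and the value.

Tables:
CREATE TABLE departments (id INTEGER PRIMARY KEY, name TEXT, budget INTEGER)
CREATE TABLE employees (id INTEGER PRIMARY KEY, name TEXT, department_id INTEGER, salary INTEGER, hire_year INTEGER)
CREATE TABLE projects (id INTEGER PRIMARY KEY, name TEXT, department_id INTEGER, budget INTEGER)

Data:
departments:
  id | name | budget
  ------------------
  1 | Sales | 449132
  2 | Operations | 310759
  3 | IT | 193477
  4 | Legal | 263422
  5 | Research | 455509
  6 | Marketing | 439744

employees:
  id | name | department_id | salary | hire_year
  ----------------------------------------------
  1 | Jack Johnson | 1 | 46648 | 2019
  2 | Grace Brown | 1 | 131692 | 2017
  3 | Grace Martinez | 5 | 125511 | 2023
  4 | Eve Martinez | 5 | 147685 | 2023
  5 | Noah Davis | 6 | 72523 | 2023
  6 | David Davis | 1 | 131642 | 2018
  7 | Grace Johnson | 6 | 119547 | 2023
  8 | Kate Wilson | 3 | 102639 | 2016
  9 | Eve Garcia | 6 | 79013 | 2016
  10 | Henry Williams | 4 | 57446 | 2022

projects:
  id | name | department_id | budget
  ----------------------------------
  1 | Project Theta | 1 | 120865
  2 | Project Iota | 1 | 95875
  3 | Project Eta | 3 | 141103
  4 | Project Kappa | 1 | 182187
SELECT p.name, COUNT(*) AS n FROM employees c JOIN departments p ON c.department_id = p.id GROUP BY p.id, p.name

Execution result:
name | n
Sales | 3
IT | 1
Legal | 1
Research | 2
Marketing | 3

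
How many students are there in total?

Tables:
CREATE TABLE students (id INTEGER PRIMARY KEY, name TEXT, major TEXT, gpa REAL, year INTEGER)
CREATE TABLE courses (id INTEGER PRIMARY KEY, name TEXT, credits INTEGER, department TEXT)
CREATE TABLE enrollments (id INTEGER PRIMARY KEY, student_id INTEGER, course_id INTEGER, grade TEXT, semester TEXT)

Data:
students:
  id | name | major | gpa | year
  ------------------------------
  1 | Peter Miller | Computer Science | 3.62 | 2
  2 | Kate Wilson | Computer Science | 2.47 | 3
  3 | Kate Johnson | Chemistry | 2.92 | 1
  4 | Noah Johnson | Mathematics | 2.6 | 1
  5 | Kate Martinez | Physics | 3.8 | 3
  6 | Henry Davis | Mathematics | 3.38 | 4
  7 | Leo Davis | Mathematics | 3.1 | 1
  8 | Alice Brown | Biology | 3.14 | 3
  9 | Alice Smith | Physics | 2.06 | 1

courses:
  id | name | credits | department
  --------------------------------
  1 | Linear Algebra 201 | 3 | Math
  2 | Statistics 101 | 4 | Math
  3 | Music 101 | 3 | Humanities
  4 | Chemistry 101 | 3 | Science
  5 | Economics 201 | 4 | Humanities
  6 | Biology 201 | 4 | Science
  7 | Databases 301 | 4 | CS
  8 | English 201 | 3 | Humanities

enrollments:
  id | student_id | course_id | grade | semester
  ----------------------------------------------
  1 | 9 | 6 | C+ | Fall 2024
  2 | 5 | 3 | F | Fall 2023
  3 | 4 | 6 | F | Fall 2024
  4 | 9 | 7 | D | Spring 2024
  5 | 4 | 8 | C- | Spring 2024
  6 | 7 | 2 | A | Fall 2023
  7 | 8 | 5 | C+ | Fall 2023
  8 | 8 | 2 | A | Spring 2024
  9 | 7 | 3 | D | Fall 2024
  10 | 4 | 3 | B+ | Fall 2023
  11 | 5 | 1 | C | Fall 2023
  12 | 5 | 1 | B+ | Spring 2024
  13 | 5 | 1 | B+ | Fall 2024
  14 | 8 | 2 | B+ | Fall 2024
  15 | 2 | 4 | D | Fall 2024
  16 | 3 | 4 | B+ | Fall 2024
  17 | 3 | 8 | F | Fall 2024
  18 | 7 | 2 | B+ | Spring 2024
SELECT COUNT(*) FROM students

Execution result:
9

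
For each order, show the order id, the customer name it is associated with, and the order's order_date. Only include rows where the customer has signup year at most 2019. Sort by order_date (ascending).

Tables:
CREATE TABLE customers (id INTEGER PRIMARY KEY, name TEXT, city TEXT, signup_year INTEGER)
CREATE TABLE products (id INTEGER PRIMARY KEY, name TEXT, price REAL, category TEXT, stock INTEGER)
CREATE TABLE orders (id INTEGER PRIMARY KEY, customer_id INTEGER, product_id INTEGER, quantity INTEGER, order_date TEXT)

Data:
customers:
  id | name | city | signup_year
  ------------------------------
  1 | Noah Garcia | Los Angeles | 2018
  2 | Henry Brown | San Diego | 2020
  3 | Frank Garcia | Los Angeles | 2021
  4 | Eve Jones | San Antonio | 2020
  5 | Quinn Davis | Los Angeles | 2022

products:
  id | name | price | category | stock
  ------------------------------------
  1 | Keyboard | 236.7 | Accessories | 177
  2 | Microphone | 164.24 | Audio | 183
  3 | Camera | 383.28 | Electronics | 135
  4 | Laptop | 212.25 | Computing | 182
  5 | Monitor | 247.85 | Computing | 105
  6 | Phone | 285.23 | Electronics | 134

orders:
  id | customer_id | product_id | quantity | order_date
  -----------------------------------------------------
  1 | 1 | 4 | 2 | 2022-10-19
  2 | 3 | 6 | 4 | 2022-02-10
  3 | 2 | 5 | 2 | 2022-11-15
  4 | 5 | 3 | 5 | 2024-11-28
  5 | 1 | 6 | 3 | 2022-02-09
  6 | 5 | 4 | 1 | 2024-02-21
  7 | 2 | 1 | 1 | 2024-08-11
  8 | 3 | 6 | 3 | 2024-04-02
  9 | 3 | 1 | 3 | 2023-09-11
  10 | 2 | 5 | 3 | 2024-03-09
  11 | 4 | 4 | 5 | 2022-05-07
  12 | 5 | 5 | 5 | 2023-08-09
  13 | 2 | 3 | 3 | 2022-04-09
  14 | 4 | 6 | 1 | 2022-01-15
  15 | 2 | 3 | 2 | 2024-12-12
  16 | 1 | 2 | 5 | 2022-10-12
SELECT c.id, p.name AS customer, c.order_date FROM orders c JOIN customers p ON c.customer_id = p.id WHERE p.signup_year <= 2019 ORDER BY c.order_date ASC

Execution result:
id | customer | order_date
5 | Noah Garcia | 2022-02-09
16 | Noah Garcia | 2022-10-12
1 | Noah Garcia | 2022-10-19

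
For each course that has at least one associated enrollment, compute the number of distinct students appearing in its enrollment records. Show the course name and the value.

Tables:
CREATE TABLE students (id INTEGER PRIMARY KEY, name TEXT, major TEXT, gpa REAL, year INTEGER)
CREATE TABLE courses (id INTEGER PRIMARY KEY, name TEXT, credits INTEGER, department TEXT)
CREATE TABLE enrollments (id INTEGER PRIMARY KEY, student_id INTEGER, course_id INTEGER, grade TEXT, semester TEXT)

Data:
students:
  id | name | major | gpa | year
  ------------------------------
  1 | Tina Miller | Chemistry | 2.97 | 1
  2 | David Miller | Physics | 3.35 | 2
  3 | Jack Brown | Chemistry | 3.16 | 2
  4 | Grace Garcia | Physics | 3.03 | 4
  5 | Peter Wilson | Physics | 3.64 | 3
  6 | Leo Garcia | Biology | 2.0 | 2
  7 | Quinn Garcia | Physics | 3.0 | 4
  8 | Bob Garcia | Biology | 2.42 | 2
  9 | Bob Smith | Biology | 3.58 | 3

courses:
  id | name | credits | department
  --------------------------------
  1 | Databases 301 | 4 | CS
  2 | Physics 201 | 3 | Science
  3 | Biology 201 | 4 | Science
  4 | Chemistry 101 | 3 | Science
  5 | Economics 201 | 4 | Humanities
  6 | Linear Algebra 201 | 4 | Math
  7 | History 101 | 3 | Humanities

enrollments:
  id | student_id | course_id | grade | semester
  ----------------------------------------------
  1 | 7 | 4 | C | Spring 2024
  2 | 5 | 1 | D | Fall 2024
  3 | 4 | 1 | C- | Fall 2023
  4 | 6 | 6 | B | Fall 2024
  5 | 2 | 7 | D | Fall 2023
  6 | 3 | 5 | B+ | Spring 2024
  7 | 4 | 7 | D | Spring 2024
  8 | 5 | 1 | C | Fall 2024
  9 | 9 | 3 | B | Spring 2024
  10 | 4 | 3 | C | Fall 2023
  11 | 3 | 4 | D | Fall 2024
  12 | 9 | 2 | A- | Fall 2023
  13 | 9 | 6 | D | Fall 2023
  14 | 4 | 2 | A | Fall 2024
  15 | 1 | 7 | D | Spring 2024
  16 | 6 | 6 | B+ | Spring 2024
SELECT p.name, COUNT(DISTINCT c.student_id) AS distinct_student_count FROM enrollments c JOIN courses p ON c.course_id = p.id GROUP BY p.id, p.name

Execution result:
name | distinct_student_count
Databases 301 | 2
Physics 201 | 2
Biology 201 | 2
Chemistry 101 | 2
Economics 201 | 1
Linear Algebra 201 | 2
History 101 | 3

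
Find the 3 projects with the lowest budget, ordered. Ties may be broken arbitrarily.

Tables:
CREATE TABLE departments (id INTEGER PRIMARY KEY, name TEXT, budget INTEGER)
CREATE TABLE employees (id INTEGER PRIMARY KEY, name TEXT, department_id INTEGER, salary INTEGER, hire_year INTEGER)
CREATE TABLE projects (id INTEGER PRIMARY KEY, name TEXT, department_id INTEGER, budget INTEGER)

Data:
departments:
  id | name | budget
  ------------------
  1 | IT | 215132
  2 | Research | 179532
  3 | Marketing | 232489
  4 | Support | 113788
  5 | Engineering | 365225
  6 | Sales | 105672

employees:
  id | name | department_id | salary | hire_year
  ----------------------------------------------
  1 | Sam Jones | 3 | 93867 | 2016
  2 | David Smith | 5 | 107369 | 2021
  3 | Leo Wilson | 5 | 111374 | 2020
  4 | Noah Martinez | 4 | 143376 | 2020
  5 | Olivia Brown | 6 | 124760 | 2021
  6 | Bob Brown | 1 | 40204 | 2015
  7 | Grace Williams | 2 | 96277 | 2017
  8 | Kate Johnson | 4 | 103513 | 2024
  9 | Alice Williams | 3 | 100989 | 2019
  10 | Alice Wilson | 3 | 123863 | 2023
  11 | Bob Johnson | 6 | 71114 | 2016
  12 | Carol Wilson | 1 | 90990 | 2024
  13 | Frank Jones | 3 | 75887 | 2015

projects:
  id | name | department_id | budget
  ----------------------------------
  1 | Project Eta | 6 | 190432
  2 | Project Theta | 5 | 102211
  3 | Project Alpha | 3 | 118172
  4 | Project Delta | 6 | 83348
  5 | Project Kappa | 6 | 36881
SELECT name, budget FROM projects ORDER BY budget ASC LIMIT 3

Execution result:
name | budget
Project Kappa | 36881
Project Delta | 83348
Project Theta | 102211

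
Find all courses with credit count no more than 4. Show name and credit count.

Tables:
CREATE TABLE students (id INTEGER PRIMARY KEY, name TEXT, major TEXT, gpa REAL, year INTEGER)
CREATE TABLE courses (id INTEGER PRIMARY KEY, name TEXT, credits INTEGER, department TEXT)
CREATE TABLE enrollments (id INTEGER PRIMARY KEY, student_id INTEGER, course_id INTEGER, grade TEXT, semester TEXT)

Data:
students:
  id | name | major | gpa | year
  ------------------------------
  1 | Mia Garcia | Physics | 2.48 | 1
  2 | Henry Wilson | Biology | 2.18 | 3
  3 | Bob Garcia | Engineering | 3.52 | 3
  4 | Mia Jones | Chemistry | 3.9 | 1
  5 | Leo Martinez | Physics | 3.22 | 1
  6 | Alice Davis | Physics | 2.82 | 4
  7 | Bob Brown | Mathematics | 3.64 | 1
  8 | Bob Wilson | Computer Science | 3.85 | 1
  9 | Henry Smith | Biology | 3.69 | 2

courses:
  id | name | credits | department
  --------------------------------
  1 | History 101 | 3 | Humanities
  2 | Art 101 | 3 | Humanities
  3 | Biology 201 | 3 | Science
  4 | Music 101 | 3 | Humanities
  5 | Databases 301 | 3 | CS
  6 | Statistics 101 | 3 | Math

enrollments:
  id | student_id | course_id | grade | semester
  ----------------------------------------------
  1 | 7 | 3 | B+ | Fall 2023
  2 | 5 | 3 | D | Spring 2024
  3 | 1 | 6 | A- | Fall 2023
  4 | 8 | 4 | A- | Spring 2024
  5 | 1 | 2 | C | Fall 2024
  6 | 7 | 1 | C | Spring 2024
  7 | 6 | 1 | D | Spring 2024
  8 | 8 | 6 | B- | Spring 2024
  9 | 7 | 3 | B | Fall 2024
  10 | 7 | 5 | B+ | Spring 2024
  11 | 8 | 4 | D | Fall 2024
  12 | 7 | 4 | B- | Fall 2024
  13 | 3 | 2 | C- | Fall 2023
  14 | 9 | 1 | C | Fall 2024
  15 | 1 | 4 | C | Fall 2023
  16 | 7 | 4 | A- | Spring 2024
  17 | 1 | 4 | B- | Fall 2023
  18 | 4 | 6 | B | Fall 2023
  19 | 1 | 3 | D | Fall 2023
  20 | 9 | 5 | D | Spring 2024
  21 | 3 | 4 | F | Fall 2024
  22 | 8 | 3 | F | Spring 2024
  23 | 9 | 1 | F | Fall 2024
SELECT name, credits FROM courses WHERE credits <= 4

Execution result:
name | credits
History 101 | 3
Art 101 | 3
Biology 201 | 3
Music 101 | 3
Databases 301 | 3
Statistics 101 | 3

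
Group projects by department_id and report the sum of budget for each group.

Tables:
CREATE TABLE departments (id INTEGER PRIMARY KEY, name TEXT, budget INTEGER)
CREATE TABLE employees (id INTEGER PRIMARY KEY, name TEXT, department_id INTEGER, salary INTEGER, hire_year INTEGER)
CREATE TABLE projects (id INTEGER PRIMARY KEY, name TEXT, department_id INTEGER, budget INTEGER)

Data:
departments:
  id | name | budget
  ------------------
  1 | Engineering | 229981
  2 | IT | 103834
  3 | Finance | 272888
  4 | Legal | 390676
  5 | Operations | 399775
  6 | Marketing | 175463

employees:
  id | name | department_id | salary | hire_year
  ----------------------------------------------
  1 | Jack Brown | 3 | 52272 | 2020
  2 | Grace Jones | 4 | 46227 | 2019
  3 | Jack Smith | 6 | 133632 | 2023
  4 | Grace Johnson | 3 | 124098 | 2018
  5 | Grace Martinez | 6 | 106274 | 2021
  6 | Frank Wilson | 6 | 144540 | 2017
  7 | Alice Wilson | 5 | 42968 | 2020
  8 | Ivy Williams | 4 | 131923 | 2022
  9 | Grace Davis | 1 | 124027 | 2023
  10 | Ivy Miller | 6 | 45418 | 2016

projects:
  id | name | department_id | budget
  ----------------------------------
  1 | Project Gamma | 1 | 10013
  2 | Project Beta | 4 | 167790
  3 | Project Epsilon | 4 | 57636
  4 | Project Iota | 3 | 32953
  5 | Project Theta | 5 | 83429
SELECT department_id, SUM(budget) AS sum_budget FROM projects GROUP BY department_id

Execution result:
department_id | sum_budget
1 | 10013
3 | 32953
4 | 225426
5 | 83429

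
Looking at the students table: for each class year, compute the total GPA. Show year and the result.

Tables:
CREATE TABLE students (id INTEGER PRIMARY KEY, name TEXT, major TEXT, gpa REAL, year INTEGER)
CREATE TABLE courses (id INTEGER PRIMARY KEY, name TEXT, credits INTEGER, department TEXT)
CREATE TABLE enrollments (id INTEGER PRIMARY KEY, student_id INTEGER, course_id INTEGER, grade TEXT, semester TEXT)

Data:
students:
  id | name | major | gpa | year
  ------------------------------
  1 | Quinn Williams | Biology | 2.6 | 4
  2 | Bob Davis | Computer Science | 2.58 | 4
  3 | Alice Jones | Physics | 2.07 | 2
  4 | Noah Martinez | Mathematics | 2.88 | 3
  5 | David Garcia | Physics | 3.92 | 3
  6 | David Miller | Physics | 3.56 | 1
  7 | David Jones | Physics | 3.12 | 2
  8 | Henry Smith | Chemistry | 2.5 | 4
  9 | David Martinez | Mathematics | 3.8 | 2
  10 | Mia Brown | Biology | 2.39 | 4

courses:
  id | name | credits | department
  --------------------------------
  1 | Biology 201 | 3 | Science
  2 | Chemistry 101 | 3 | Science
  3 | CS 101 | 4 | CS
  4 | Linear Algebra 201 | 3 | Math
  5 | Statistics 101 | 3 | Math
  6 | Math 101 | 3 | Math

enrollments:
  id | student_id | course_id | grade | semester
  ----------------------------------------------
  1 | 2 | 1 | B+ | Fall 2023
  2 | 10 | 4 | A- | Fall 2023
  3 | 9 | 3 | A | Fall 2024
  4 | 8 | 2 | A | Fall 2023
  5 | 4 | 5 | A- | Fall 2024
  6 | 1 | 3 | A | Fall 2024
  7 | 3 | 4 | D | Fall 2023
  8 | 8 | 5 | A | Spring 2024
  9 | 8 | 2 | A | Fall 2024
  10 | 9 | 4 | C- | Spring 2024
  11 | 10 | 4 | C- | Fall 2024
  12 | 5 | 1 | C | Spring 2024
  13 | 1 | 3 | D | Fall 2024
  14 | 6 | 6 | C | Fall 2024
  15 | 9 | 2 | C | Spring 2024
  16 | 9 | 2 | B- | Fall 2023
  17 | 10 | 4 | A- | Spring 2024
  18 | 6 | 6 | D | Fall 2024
SELECT year, SUM(gpa) AS sum_gpa FROM students GROUP BY year

Execution result:
year | sum_gpa
1 | 3.56
2 | 8.99
3 | 6.80
4 | 10.07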